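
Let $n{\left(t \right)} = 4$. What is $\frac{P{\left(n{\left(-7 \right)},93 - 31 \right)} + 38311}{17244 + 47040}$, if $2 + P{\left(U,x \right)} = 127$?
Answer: $\frac{3203}{5357} \approx 0.59791$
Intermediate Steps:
$P{\left(U,x \right)} = 125$ ($P{\left(U,x \right)} = -2 + 127 = 125$)
$\frac{P{\left(n{\left(-7 \right)},93 - 31 \right)} + 38311}{17244 + 47040} = \frac{125 + 38311}{17244 + 47040} = \frac{38436}{64284} = 38436 \cdot \frac{1}{64284} = \frac{3203}{5357}$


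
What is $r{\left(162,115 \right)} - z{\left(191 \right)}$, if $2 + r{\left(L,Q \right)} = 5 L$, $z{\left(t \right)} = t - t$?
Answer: $808$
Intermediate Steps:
$z{\left(t \right)} = 0$
$r{\left(L,Q \right)} = -2 + 5 L$
$r{\left(162,115 \right)} - z{\left(191 \right)} = \left(-2 + 5 \cdot 162\right) - 0 = \left(-2 + 810\right) + 0 = 808 + 0 = 808$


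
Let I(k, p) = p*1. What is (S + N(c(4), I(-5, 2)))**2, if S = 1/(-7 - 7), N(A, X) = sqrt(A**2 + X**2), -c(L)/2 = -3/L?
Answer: 289/49 ≈ 5.8980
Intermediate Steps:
I(k, p) = p
c(L) = 6/L (c(L) = -(-6)/L = 6/L)
S = -1/14 (S = 1/(-14) = -1/14 ≈ -0.071429)
(S + N(c(4), I(-5, 2)))**2 = (-1/14 + sqrt((6/4)**2 + 2**2))**2 = (-1/14 + sqrt((6*(1/4))**2 + 4))**2 = (-1/14 + sqrt((3/2)**2 + 4))**2 = (-1/14 + sqrt(9/4 + 4))**2 = (-1/14 + sqrt(25/4))**2 = (-1/14 + 5/2)**2 = (17/7)**2 = 289/49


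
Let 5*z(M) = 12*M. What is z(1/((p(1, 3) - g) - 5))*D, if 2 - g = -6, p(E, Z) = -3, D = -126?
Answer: 189/10 ≈ 18.900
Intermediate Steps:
g = 8 (g = 2 - 1*(-6) = 2 + 6 = 8)
z(M) = 12*M/5 (z(M) = (12*M)/5 = 12*M/5)
z(1/((p(1, 3) - g) - 5))*D = (12/(5*((-3 - 1*8) - 5)))*(-126) = (12/(5*((-3 - 8) - 5)))*(-126) = (12/(5*(-11 - 5)))*(-126) = ((12/5)/(-16))*(-126) = ((12/5)*(-1/16))*(-126) = -3/20*(-126) = 189/10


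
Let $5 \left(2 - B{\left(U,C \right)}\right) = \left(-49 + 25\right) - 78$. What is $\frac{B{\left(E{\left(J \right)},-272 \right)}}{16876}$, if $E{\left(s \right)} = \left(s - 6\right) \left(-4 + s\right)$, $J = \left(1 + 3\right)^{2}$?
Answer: $\frac{28}{21095} \approx 0.0013273$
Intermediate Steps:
$J = 16$ ($J = 4^{2} = 16$)
$E{\left(s \right)} = \left(-6 + s\right) \left(-4 + s\right)$
$B{\left(U,C \right)} = \frac{112}{5}$ ($B{\left(U,C \right)} = 2 - \frac{\left(-49 + 25\right) - 78}{5} = 2 - \frac{-24 - 78}{5} = 2 - - \frac{102}{5} = 2 + \frac{102}{5} = \frac{112}{5}$)
$\frac{B{\left(E{\left(J \right)},-272 \right)}}{16876} = \frac{112}{5 \cdot 16876} = \frac{112}{5} \cdot \frac{1}{16876} = \frac{28}{21095}$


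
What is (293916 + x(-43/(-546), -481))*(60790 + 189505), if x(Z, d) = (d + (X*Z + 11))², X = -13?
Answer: 227727129549335/1764 ≈ 1.2910e+11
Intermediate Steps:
x(Z, d) = (11 + d - 13*Z)² (x(Z, d) = (d + (-13*Z + 11))² = (d + (11 - 13*Z))² = (11 + d - 13*Z)²)
(293916 + x(-43/(-546), -481))*(60790 + 189505) = (293916 + (11 - 481 - (-559)/(-546))²)*(60790 + 189505) = (293916 + (11 - 481 - (-559)*(-1)/546)²)*250295 = (293916 + (11 - 481 - 13*43/546)²)*250295 = (293916 + (11 - 481 - 43/42)²)*250295 = (293916 + (-19783/42)²)*250295 = (293916 + 391367089/1764)*250295 = (909834913/1764)*250295 = 227727129549335/1764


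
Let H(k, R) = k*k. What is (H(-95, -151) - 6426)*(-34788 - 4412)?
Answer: -101880800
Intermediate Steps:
H(k, R) = k**2
(H(-95, -151) - 6426)*(-34788 - 4412) = ((-95)**2 - 6426)*(-34788 - 4412) = (9025 - 6426)*(-39200) = 2599*(-39200) = -101880800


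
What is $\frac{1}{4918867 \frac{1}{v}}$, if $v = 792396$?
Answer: $\frac{792396}{4918867} \approx 0.16109$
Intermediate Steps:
$\frac{1}{4918867 \frac{1}{v}} = \frac{1}{4918867 \cdot \frac{1}{792396}} = \frac{1}{\frac{4918867}{792396}} = \frac{792396}{4918867}$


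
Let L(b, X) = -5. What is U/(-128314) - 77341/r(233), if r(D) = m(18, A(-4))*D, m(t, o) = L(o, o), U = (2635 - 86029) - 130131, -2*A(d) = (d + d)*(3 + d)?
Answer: 10172689699/149485810 ≈ 68.051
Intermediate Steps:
A(d) = -d*(3 + d) (A(d) = -(d + d)*(3 + d)/2 = -2*d*(3 + d)/2 = -d*(3 + d))
U = -213525 (U = -83394 - 130131 = -213525)
m(t, o) = -5
r(D) = -5*D
U/(-128314) - 77341/r(233) = -213525/(-128314) - 77341/((-5*233)) = -213525*(-1/128314) - 77341/(-1165) = 213525/128314 - 77341*(-1/1165) = 213525/128314 + 77341/1165 = 10172689699/149485810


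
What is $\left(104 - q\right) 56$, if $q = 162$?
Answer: $-3248$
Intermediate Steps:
$\left(104 - q\right) 56 = \left(104 - 162\right) 56 = \left(-58\right) 56 = -3248$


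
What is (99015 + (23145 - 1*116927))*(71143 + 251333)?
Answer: 1687516908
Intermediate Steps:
(99015 + (23145 - 1*116927))*(71143 + 251333) = (99015 + (23145 - 116927))*322476 = (99015 - 93782)*322476 = 5233*322476 = 1687516908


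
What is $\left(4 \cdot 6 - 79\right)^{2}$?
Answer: $3025$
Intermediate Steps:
$\left(4 \cdot 6 - 79\right)^{2} = \left(24 - 79\right)^{2} = \left(-55\right)^{2} = 3025$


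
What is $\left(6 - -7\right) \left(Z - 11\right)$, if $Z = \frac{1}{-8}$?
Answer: $- \frac{1157}{8} \approx -144.63$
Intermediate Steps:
$Z = - \frac{1}{8} \approx -0.125$
$\left(6 - -7\right) \left(Z - 11\right) = \left(6 - -7\right) \left(- \frac{1}{8} - 11\right) = \left(6 + 7\right) \left(- \frac{89}{8}\right) = 13 \left(- \frac{89}{8}\right) = - \frac{1157}{8}$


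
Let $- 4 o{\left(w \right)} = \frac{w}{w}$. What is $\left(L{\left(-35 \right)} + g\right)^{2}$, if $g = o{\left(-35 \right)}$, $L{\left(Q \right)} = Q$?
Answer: $\frac{19881}{16} \approx 1242.6$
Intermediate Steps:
$o{\left(w \right)} = - \frac{1}{4}$ ($o{\left(w \right)} = - \frac{w \frac{1}{w}}{4} = \left(- \frac{1}{4}\right) 1 = - \frac{1}{4}$)
$g = - \frac{1}{4} \approx -0.25$
$\left(L{\left(-35 \right)} + g\right)^{2} = \left(-35 - \frac{1}{4}\right)^{2} = \left(- \frac{141}{4}\right)^{2} = \frac{19881}{16}$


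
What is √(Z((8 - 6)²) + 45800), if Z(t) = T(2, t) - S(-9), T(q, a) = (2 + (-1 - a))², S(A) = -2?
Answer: √45811 ≈ 214.04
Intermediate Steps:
T(q, a) = (1 - a)²
Z(t) = 2 + (-1 + t)² (Z(t) = (-1 + t)² - 1*(-2) = (-1 + t)² + 2 = 2 + (-1 + t)²)
√(Z((8 - 6)²) + 45800) = √((2 + (-1 + (8 - 6)²)²) + 45800) = √((2 + (-1 + 2²)²) + 45800) = √((2 + (-1 + 4)²) + 45800) = √((2 + 3²) + 45800) = √((2 + 9) + 45800) = √(11 + 45800) = √45811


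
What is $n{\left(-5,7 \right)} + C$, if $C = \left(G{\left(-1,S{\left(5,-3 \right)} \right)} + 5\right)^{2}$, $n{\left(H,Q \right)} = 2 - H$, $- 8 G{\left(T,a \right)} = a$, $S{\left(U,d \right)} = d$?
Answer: $\frac{2297}{64} \approx 35.891$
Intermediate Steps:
$G{\left(T,a \right)} = - \frac{a}{8}$
$C = \frac{1849}{64}$ ($C = \left(\left(- \frac{1}{8}\right) \left(-3\right) + 5\right)^{2} = \left(\frac{3}{8} + 5\right)^{2} = \left(\frac{43}{8}\right)^{2} = \frac{1849}{64} \approx 28.891$)
$n{\left(-5,7 \right)} + C = \left(2 - -5\right) + \frac{1849}{64} = \left(2 + 5\right) + \frac{1849}{64} = 7 + \frac{1849}{64} = \frac{2297}{64}$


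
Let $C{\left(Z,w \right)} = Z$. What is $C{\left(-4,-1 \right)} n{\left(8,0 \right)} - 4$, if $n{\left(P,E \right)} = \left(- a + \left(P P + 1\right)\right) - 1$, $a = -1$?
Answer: $-264$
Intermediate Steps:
$n{\left(P,E \right)} = 1 + P^{2}$ ($n{\left(P,E \right)} = \left(\left(-1\right) \left(-1\right) + \left(P P + 1\right)\right) - 1 = \left(1 + \left(P^{2} + 1\right)\right) - 1 = \left(1 + \left(1 + P^{2}\right)\right) - 1 = \left(2 + P^{2}\right) - 1 = 1 + P^{2}$)
$C{\left(-4,-1 \right)} n{\left(8,0 \right)} - 4 = - 4 \left(1 + 8^{2}\right) - 4 = - 4 \left(1 + 64\right) - 4 = \left(-4\right) 65 - 4 = -260 - 4 = -264$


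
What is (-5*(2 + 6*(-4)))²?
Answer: 12100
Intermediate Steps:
(-5*(2 + 6*(-4)))² = (-5*(2 - 24))² = (-5*(-22))² = 110² = 12100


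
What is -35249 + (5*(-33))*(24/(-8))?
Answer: -34754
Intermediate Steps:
-35249 + (5*(-33))*(24/(-8)) = -35249 - 3960*(-1)/8 = -35249 - 165*(-3) = -35249 + 495 = -34754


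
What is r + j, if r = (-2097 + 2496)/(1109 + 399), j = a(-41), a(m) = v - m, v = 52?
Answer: 140643/1508 ≈ 93.265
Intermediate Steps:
a(m) = 52 - m
j = 93 (j = 52 - 1*(-41) = 52 + 41 = 93)
r = 399/1508 ≈ 0.26459
r + j = 399/1508 + 93 = 140643/1508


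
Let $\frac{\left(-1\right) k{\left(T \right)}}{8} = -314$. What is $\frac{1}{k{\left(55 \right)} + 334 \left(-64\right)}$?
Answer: $- \frac{1}{18864} \approx -5.3011 \cdot 10^{-5}$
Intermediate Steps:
$k{\left(T \right)} = 2512$ ($k{\left(T \right)} = \left(-8\right) \left(-314\right) = 2512$)
$\frac{1}{k{\left(55 \right)} + 334 \left(-64\right)} = \frac{1}{2512 + 334 \left(-64\right)} = \frac{1}{2512 - 21376} = \frac{1}{-18864} = - \frac{1}{18864}$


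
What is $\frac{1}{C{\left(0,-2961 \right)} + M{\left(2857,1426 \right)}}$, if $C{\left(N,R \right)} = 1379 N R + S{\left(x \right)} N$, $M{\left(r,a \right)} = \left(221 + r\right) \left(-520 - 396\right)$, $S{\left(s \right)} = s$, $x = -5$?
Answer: $- \frac{1}{2819448} \approx -3.5468 \cdot 10^{-7}$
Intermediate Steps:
$M{\left(r,a \right)} = -202436 - 916 r$ ($M{\left(r,a \right)} = \left(221 + r\right) \left(-916\right) = -202436 - 916 r$)
$C{\left(N,R \right)} = - 5 N + 1379 N R$ ($C{\left(N,R \right)} = 1379 N R - 5 N = - 5 N + 1379 N R$)
$\frac{1}{C{\left(0,-2961 \right)} + M{\left(2857,1426 \right)}} = \frac{1}{0 \left(-5 + 1379 \left(-2961\right)\right) - 2819448} = \frac{1}{0 \left(-5 - 4083219\right) - 2819448} = \frac{1}{0 \left(-4083224\right) - 2819448} = \frac{1}{0 - 2819448} = \frac{1}{-2819448} = - \frac{1}{2819448}$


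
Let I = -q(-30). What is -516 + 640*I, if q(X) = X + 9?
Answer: 12924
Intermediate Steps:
q(X) = 9 + X
I = 21 (I = -(9 - 30) = -1*(-21) = 21)
-516 + 640*I = -516 + 640*21 = -516 + 13440 = 12924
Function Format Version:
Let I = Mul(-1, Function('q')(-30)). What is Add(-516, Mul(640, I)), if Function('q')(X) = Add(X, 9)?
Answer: 12924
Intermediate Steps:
Function('q')(X) = Add(9, X)
I = 21 (I = Mul(-1, Add(9, -30)) = Mul(-1, -21) = 21)
Add(-516, Mul(640, I)) = Add(-516, Mul(640, 21)) = Add(-516, 13440) = 12924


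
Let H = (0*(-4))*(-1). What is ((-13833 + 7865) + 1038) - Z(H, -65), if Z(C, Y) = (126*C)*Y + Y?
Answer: -4865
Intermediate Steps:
H = 0 (H = 0*(-1) = 0)
Z(C, Y) = Y + 126*C*Y (Z(C, Y) = 126*C*Y + Y = Y + 126*C*Y)
((-13833 + 7865) + 1038) - Z(H, -65) = ((-13833 + 7865) + 1038) - (-65)*(1 + 126*0) = (-5968 + 1038) - (-65)*(1 + 0) = -4930 - (-65) = -4930 - 1*(-65) = -4930 + 65 = -4865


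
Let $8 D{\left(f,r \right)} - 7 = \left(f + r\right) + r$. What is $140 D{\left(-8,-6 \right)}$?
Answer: $- \frac{455}{2} \approx -227.5$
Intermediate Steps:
$D{\left(f,r \right)} = \frac{7}{8} + \frac{r}{4} + \frac{f}{8}$ ($D{\left(f,r \right)} = \frac{7}{8} + \frac{\left(f + r\right) + r}{8} = \frac{7}{8} + \frac{f + 2 r}{8} = \frac{7}{8} + \left(\frac{r}{4} + \frac{f}{8}\right) = \frac{7}{8} + \frac{r}{4} + \frac{f}{8}$)
$140 D{\left(-8,-6 \right)} = 140 \left(\frac{7}{8} + \frac{1}{4} \left(-6\right) + \frac{1}{8} \left(-8\right)\right) = 140 \left(\frac{7}{8} - \frac{3}{2} - 1\right) = 140 \left(- \frac{13}{8}\right) = - \frac{455}{2}$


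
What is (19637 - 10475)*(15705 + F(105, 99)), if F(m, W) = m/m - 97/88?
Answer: 6331084011/44 ≈ 1.4389e+8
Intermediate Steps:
F(m, W) = -9/88 (F(m, W) = 1 - 97*1/88 = 1 - 97/88 = -9/88)
(19637 - 10475)*(15705 + F(105, 99)) = (19637 - 10475)*(15705 - 9/88) = 9162*(1382031/88) = 6331084011/44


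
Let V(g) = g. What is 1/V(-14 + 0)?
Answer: -1/14 ≈ -0.071429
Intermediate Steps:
1/V(-14 + 0) = 1/(-14 + 0) = 1/(-14) = -1/14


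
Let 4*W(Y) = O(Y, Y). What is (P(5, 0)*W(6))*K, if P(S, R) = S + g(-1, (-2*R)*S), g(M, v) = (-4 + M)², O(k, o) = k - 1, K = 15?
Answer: 1125/2 ≈ 562.50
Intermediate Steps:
O(k, o) = -1 + k
W(Y) = -¼ + Y/4 (W(Y) = (-1 + Y)/4 = -¼ + Y/4)
P(S, R) = 25 + S (P(S, R) = S + (-4 - 1)² = S + (-5)² = S + 25 = 25 + S)
(P(5, 0)*W(6))*K = ((25 + 5)*(-¼ + (¼)*6))*15 = (30*(-¼ + 3/2))*15 = (30*(5/4))*15 = (75/2)*15 = 1125/2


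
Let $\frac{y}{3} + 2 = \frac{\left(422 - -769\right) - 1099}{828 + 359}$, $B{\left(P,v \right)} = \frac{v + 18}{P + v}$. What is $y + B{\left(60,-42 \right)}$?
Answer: $- \frac{25286}{3561} \approx -7.1008$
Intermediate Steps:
$B{\left(P,v \right)} = \frac{18 + v}{P + v}$
$y = - \frac{6846}{1187}$ ($y = -6 + 3 \frac{\left(422 - -769\right) - 1099}{828 + 359} = -6 + 3 \frac{\left(422 + 769\right) - 1099}{1187} = -6 + 3 \left(1191 - 1099\right) \frac{1}{1187} = -6 + 3 \cdot 92 \cdot \frac{1}{1187} = -6 + 3 \cdot \frac{92}{1187} = -6 + \frac{276}{1187} = - \frac{6846}{1187} \approx -5.7675$)
$y + B{\left(60,-42 \right)} = - \frac{6846}{1187} + \frac{18 - 42}{60 - 42} = - \frac{6846}{1187} + \frac{1}{18} \left(-24\right) = - \frac{6846}{1187} - \frac{4}{3} = - \frac{25286}{3561}$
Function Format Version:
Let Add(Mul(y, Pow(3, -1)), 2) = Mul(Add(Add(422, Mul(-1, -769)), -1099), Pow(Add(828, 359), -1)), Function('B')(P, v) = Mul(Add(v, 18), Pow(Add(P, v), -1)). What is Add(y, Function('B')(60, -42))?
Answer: Rational(-25286, 3561) ≈ -7.1008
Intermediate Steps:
Function('B')(P, v) = Mul(Pow(Add(P, v), -1), Add(18, v)) (Function('B')(P, v) = Mul(Add(18, v), Pow(Add(P, v), -1)) = Mul(Pow(Add(P, v), -1), Add(18, v)))
y = Rational(-6846, 1187) (y = Add(-6, Mul(3, Mul(Add(Add(422, Mul(-1, -769)), -1099), Pow(Add(828, 359), -1)))) = Add(-6, Mul(3, Mul(Add(Add(422, 769), -1099), Pow(1187, -1)))) = Add(-6, Mul(3, Mul(Add(1191, -1099), Rational(1, 1187)))) = Add(-6, Mul(3, Mul(92, Rational(1, 1187)))) = Add(-6, Mul(3, Rational(92, 1187))) = Add(-6, Rational(276, 1187)) = Rational(-6846, 1187) ≈ -5.7675)
Add(y, Function('B')(60, -42)) = Add(Rational(-6846, 1187), Mul(Pow(Add(60, -42), -1), Add(18, -42))) = Add(Rational(-6846, 1187), Mul(Pow(18, -1), -24)) = Add(Rational(-6846, 1187), Mul(Rational(1, 18), -24)) = Add(Rational(-6846, 1187), Rational(-4, 3)) = Rational(-25286, 3561)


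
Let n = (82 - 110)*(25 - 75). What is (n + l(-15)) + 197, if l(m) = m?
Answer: 1582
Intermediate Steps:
n = 1400 (n = -28*(-50) = 1400)
(n + l(-15)) + 197 = (1400 - 15) + 197 = 1385 + 197 = 1582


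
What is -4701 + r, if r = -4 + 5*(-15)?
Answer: -4780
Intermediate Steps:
r = -79 (r = -4 - 75 = -79)
-4701 + r = -4701 - 79 = -4780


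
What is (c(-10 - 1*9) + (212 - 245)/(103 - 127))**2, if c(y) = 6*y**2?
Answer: 300640921/64 ≈ 4.6975e+6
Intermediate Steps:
(c(-10 - 1*9) + (212 - 245)/(103 - 127))**2 = (6*(-10 - 1*9)**2 + (212 - 245)/(103 - 127))**2 = (6*(-10 - 9)**2 - 33/(-24))**2 = (6*(-19)**2 - 33*(-1/24))**2 = (6*361 + 11/8)**2 = (2166 + 11/8)**2 = (17339/8)**2 = 300640921/64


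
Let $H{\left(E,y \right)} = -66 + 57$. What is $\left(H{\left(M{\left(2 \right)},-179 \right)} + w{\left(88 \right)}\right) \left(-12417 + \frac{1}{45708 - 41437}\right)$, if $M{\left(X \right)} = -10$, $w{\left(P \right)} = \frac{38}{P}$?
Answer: $\frac{9996721631}{93962} \approx 1.0639 \cdot 10^{5}$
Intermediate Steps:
$H{\left(E,y \right)} = -9$
$\left(H{\left(M{\left(2 \right)},-179 \right)} + w{\left(88 \right)}\right) \left(-12417 + \frac{1}{45708 - 41437}\right) = \left(-9 + \frac{38}{88}\right) \left(-12417 + \frac{1}{45708 - 41437}\right) = \left(-9 + 38 \cdot \frac{1}{88}\right) \left(-12417 + \frac{1}{4271}\right) = \left(-9 + \frac{19}{44}\right) \left(-12417 + \frac{1}{4271}\right) = \left(- \frac{377}{44}\right) \left(- \frac{53033006}{4271}\right) = \frac{9996721631}{93962}$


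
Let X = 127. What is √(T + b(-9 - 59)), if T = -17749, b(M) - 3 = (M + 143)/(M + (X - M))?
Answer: I*√286215709/127 ≈ 133.21*I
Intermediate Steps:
b(M) = 524/127 + M/127 (b(M) = 3 + (M + 143)/(M + (127 - M)) = 3 + (143 + M)/127 = 3 + (143 + M)*(1/127) = 3 + (143/127 + M/127) = 524/127 + M/127)
√(T + b(-9 - 59)) = √(-17749 + (524/127 + (-9 - 59)/127)) = √(-17749 + (524/127 + (1/127)*(-68))) = √(-17749 + (524/127 - 68/127)) = √(-17749 + 456/127) = √(-2253667/127) = I*√286215709/127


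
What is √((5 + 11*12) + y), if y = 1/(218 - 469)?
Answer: √8630886/251 ≈ 11.705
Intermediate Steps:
y = -1/251 (y = 1/(-251) = -1/251 ≈ -0.0039841)
√((5 + 11*12) + y) = √((5 + 11*12) - 1/251) = √((5 + 132) - 1/251) = √(137 - 1/251) = √(34386/251) = √8630886/251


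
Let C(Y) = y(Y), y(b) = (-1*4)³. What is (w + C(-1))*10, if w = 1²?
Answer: -630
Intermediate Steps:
y(b) = -64 (y(b) = (-4)³ = -64)
C(Y) = -64
w = 1
(w + C(-1))*10 = (1 - 64)*10 = -63*10 = -630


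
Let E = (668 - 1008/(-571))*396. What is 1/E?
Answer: 571/151444656 ≈ 3.7704e-6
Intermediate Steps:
E = 151444656/571 (E = (668 - 1008*(-1/571))*396 = (668 + 1008/571)*396 = (382436/571)*396 = 151444656/571 ≈ 2.6523e+5)
1/E = 1/(151444656/571) = 571/151444656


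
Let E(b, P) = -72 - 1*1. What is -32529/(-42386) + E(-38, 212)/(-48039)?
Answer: 1565754809/2036181054 ≈ 0.76897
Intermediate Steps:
E(b, P) = -73 (E(b, P) = -72 - 1 = -73)
-32529/(-42386) + E(-38, 212)/(-48039) = -32529/(-42386) - 73/(-48039) = -32529*(-1/42386) - 73*(-1/48039) = 32529/42386 + 73/48039 = 1565754809/2036181054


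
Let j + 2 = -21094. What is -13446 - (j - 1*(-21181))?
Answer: -13531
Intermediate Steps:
j = -21096 (j = -2 - 21094 = -21096)
-13446 - (j - 1*(-21181)) = -13446 - (-21096 - 1*(-21181)) = -13446 - (-21096 + 21181) = -13446 - 1*85 = -13446 - 85 = -13531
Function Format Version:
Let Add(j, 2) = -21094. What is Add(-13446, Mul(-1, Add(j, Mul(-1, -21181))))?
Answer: -13531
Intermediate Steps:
j = -21096 (j = Add(-2, -21094) = -21096)
Add(-13446, Mul(-1, Add(j, Mul(-1, -21181)))) = Add(-13446, Mul(-1, Add(-21096, Mul(-1, -21181)))) = Add(-13446, Mul(-1, Add(-21096, 21181))) = Add(-13446, Mul(-1, 85)) = Add(-13446, -85) = -13531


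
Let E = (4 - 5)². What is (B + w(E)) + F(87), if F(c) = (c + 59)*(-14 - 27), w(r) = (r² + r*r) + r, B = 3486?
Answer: -2497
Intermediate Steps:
E = 1 (E = (-1)² = 1)
w(r) = r + 2*r² (w(r) = (r² + r²) + r = 2*r² + r = r + 2*r²)
F(c) = -2419 - 41*c (F(c) = (59 + c)*(-41) = -2419 - 41*c)
(B + w(E)) + F(87) = (3486 + 1*(1 + 2*1)) + (-2419 - 41*87) = (3486 + 1*(1 + 2)) + (-2419 - 3567) = (3486 + 1*3) - 5986 = (3486 + 3) - 5986 = 3489 - 5986 = -2497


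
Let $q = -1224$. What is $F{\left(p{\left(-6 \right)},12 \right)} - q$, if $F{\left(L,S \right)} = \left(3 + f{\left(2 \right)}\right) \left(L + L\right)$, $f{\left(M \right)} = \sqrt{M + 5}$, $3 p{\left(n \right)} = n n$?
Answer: $1296 + 24 \sqrt{7} \approx 1359.5$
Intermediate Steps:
$p{\left(n \right)} = \frac{n^{2}}{3}$ ($p{\left(n \right)} = \frac{n n}{3} = \frac{n^{2}}{3}$)
$f{\left(M \right)} = \sqrt{5 + M}$
$F{\left(L,S \right)} = 2 L \left(3 + \sqrt{7}\right)$ ($F{\left(L,S \right)} = \left(3 + \sqrt{5 + 2}\right) \left(L + L\right) = \left(3 + \sqrt{7}\right) 2 L = 2 L \left(3 + \sqrt{7}\right)$)
$F{\left(p{\left(-6 \right)},12 \right)} - q = 2 \frac{\left(-6\right)^{2}}{3} \left(3 + \sqrt{7}\right) - -1224 = 2 \cdot \frac{1}{3} \cdot 36 \left(3 + \sqrt{7}\right) + 1224 = 2 \cdot 12 \left(3 + \sqrt{7}\right) + 1224 = \left(72 + 24 \sqrt{7}\right) + 1224 = 1296 + 24 \sqrt{7}$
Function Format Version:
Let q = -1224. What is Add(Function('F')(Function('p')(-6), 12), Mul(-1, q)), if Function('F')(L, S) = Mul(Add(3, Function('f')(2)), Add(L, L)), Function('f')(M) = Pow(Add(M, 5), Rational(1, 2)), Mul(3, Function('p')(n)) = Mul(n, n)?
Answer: Add(1296, Mul(24, Pow(7, Rational(1, 2)))) ≈ 1359.5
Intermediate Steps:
Function('p')(n) = Mul(Rational(1, 3), Pow(n, 2)) (Function('p')(n) = Mul(Rational(1, 3), Mul(n, n)) = Mul(Rational(1, 3), Pow(n, 2)))
Function('f')(M) = Pow(Add(5, M), Rational(1, 2))
Function('F')(L, S) = Mul(2, L, Add(3, Pow(7, Rational(1, 2)))) (Function('F')(L, S) = Mul(Add(3, Pow(Add(5, 2), Rational(1, 2))), Add(L, L)) = Mul(Add(3, Pow(7, Rational(1, 2))), Mul(2, L)) = Mul(2, L, Add(3, Pow(7, Rational(1, 2)))))
Add(Function('F')(Function('p')(-6), 12), Mul(-1, q)) = Add(Mul(2, Mul(Rational(1, 3), Pow(-6, 2)), Add(3, Pow(7, Rational(1, 2)))), Mul(-1, -1224)) = Add(Mul(2, Mul(Rational(1, 3), 36), Add(3, Pow(7, Rational(1, 2)))), 1224) = Add(Mul(2, 12, Add(3, Pow(7, Rational(1, 2)))), 1224) = Add(Add(72, Mul(24, Pow(7, Rational(1, 2)))), 1224) = Add(1296, Mul(24, Pow(7, Rational(1, 2))))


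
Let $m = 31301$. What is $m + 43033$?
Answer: $74334$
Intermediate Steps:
$m + 43033 = 31301 + 43033 = 74334$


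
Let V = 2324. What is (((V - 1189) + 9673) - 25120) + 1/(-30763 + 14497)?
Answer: -232798993/16266 ≈ -14312.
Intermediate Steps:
(((V - 1189) + 9673) - 25120) + 1/(-30763 + 14497) = (((2324 - 1189) + 9673) - 25120) + 1/(-30763 + 14497) = ((1135 + 9673) - 25120) + 1/(-16266) = (10808 - 25120) - 1/16266 = -14312 - 1/16266 = -232798993/16266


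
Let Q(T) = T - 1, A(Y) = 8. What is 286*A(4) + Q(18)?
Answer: 2305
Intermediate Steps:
Q(T) = -1 + T
286*A(4) + Q(18) = 286*8 + (-1 + 18) = 2288 + 17 = 2305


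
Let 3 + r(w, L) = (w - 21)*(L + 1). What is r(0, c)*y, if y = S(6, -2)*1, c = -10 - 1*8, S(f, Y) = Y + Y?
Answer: -1416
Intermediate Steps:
S(f, Y) = 2*Y
c = -18 (c = -10 - 8 = -18)
r(w, L) = -3 + (1 + L)*(-21 + w) (r(w, L) = -3 + (w - 21)*(L + 1) = -3 + (-21 + w)*(1 + L) = -3 + (1 + L)*(-21 + w))
y = -4 (y = (2*(-2))*1 = -4*1 = -4)
r(0, c)*y = (-24 + 0 - 21*(-18) - 18*0)*(-4) = (-24 + 0 + 378 + 0)*(-4) = 354*(-4) = -1416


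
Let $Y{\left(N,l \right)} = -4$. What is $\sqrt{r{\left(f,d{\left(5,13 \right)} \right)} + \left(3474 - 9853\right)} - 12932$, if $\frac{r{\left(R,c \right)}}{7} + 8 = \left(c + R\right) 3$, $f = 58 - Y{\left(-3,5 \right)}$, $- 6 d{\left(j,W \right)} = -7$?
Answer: $-12932 + \frac{i \sqrt{20434}}{2} \approx -12932.0 + 71.474 i$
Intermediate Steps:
$d{\left(j,W \right)} = \frac{7}{6}$ ($d{\left(j,W \right)} = \left(- \frac{1}{6}\right) \left(-7\right) = \frac{7}{6}$)
$f = 62$ ($f = 58 - -4 = 58 + 4 = 62$)
$r{\left(R,c \right)} = -56 + 21 R + 21 c$ ($r{\left(R,c \right)} = -56 + 7 \left(c + R\right) 3 = -56 + 7 \left(R + c\right) 3 = -56 + 7 \left(3 R + 3 c\right) = -56 + \left(21 R + 21 c\right) = -56 + 21 R + 21 c$)
$\sqrt{r{\left(f,d{\left(5,13 \right)} \right)} + \left(3474 - 9853\right)} - 12932 = \sqrt{\left(-56 + 21 \cdot 62 + 21 \cdot \frac{7}{6}\right) + \left(3474 - 9853\right)} - 12932 = \sqrt{\left(-56 + 1302 + \frac{49}{2}\right) - 6379} - 12932 = \sqrt{\frac{2541}{2} - 6379} - 12932 = \sqrt{- \frac{10217}{2}} - 12932 = \frac{i \sqrt{20434}}{2} - 12932 = -12932 + \frac{i \sqrt{20434}}{2}$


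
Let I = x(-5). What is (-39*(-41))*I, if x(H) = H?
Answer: -7995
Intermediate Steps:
I = -5
(-39*(-41))*I = -39*(-41)*(-5) = 1599*(-5) = -7995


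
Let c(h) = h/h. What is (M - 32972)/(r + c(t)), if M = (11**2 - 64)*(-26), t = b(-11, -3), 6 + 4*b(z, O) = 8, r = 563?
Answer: -17227/282 ≈ -61.089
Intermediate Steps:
b(z, O) = 1/2 (b(z, O) = -3/2 + (1/4)*8 = -3/2 + 2 = 1/2)
t = 1/2 ≈ 0.50000
c(h) = 1
M = -1482 (M = (121 - 64)*(-26) = 57*(-26) = -1482)
(M - 32972)/(r + c(t)) = (-1482 - 32972)/(563 + 1) = -34454/564 = -34454*1/564 = -17227/282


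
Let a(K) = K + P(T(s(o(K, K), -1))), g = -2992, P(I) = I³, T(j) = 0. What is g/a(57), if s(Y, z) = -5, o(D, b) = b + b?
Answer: -2992/57 ≈ -52.491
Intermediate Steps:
o(D, b) = 2*b
a(K) = K (a(K) = K + 0³ = K + 0 = K)
g/a(57) = -2992/57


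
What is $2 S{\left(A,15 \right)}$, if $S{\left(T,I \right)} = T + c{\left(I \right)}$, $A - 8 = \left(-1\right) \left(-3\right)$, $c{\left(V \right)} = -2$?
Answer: $18$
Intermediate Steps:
$A = 11$ ($A = 8 - -3 = 8 + 3 = 11$)
$S{\left(T,I \right)} = -2 + T$ ($S{\left(T,I \right)} = T - 2 = -2 + T$)
$2 S{\left(A,15 \right)} = 2 \left(-2 + 11\right) = 2 \cdot 9 = 18$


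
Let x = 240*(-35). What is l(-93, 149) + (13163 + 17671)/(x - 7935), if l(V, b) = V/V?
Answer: -537/605 ≈ -0.88760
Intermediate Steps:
l(V, b) = 1
x = -8400
l(-93, 149) + (13163 + 17671)/(x - 7935) = 1 + (13163 + 17671)/(-8400 - 7935) = 1 + 30834/(-16335) = 1 + 30834*(-1/16335) = 1 - 1142/605 = -537/605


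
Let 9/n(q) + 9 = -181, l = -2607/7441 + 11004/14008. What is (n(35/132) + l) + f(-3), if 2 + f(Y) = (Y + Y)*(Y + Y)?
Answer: 42564328228/1237773145 ≈ 34.388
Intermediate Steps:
l = 11340477/26058382 (l = -2607*1/7441 + 11004*(1/14008) = -2607/7441 + 2751/3502 = 11340477/26058382 ≈ 0.43519)
n(q) = -9/190 (n(q) = 9/(-9 - 181) = 9/(-190) = 9*(-1/190) = -9/190)
f(Y) = -2 + 4*Y**2 (f(Y) = -2 + (Y + Y)*(Y + Y) = -2 + (2*Y)*(2*Y) = -2 + 4*Y**2)
(n(35/132) + l) + f(-3) = (-9/190 + 11340477/26058382) + (-2 + 4*(-3)**2) = 480041298/1237773145 + (-2 + 4*9) = 480041298/1237773145 + (-2 + 36) = 480041298/1237773145 + 34 = 42564328228/1237773145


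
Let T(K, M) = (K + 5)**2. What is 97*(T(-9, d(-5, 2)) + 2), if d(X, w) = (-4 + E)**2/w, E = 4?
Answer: 1746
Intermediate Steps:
d(X, w) = 0 (d(X, w) = (-4 + 4)**2/w = 0**2/w = 0/w = 0)
T(K, M) = (5 + K)**2
97*(T(-9, d(-5, 2)) + 2) = 97*((5 - 9)**2 + 2) = 97*((-4)**2 + 2) = 97*(16 + 2) = 97*18 = 1746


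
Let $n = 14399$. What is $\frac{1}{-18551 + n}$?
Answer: $- \frac{1}{4152} \approx -0.00024085$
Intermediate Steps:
$\frac{1}{-18551 + n} = \frac{1}{-18551 + 14399} = \frac{1}{-4152} = - \frac{1}{4152}$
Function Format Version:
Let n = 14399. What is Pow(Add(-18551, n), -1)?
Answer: Rational(-1, 4152) ≈ -0.00024085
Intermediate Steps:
Pow(Add(-18551, n), -1) = Pow(Add(-18551, 14399), -1) = Pow(-4152, -1) = Rational(-1, 4152)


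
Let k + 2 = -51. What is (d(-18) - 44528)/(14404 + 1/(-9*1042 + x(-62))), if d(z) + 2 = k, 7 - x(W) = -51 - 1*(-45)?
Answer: -417519795/134893459 ≈ -3.0952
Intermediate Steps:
k = -53 (k = -2 - 51 = -53)
x(W) = 13 (x(W) = 7 - (-51 - 1*(-45)) = 7 - (-51 + 45) = 7 - 1*(-6) = 7 + 6 = 13)
d(z) = -55 (d(z) = -2 - 53 = -55)
(d(-18) - 44528)/(14404 + 1/(-9*1042 + x(-62))) = (-55 - 44528)/(14404 + 1/(-9*1042 + 13)) = -44583/(14404 + 1/(-9378 + 13)) = -44583/(14404 + 1/(-9365)) = -44583/(14404 - 1/9365) = -44583/134893459/9365 = -44583*9365/134893459 = -417519795/134893459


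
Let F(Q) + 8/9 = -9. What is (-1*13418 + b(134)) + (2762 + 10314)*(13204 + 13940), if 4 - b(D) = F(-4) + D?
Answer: 3194292653/9 ≈ 3.5492e+8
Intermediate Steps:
F(Q) = -89/9 (F(Q) = -8/9 - 9 = -89/9)
b(D) = 125/9 - D (b(D) = 4 - (-89/9 + D) = 4 + (89/9 - D) = 125/9 - D)
(-1*13418 + b(134)) + (2762 + 10314)*(13204 + 13940) = (-1*13418 + (125/9 - 1*134)) + (2762 + 10314)*(13204 + 13940) = (-13418 + (125/9 - 134)) + 13076*27144 = (-13418 - 1081/9) + 354934944 = -121843/9 + 354934944 = 3194292653/9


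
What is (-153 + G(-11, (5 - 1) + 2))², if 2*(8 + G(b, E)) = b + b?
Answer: 29584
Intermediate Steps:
G(b, E) = -8 + b (G(b, E) = -8 + (b + b)/2 = -8 + (2*b)/2 = -8 + b)
(-153 + G(-11, (5 - 1) + 2))² = (-153 + (-8 - 11))² = (-153 - 19)² = (-172)² = 29584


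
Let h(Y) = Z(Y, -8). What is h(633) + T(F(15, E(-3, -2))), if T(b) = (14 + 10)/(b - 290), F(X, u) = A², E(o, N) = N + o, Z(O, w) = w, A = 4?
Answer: -1108/137 ≈ -8.0876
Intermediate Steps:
h(Y) = -8
F(X, u) = 16 (F(X, u) = 4² = 16)
T(b) = 24/(-290 + b)
h(633) + T(F(15, E(-3, -2))) = -8 + 24/(-290 + 16) = -8 + 24/(-274) = -8 + 24*(-1/274) = -8 - 12/137 = -1108/137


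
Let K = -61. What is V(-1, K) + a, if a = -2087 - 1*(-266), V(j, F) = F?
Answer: -1882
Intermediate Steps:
a = -1821 (a = -2087 + 266 = -1821)
V(-1, K) + a = -61 - 1821 = -1882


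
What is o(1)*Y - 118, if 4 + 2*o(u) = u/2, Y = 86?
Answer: -537/2 ≈ -268.50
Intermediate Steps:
o(u) = -2 + u/4 (o(u) = -2 + (u/2)/2 = -2 + u/4)
o(1)*Y - 118 = (-2 + (1/4)*1)*86 - 118 = (-2 + 1/4)*86 - 118 = -7/4*86 - 118 = -301/2 - 118 = -537/2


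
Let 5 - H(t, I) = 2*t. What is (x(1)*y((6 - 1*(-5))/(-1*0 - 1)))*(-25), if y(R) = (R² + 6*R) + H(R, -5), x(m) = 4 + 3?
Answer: -14350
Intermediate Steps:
H(t, I) = 5 - 2*t
x(m) = 7
y(R) = 5 + R² + 4*R (y(R) = (R² + 6*R) + (5 - 2*R) = 5 + R² + 4*R)
(x(1)*y((6 - 1*(-5))/(-1*0 - 1)))*(-25) = (7*(5 + ((6 - 1*(-5))/(-1*0 - 1))² + 4*((6 - 1*(-5))/(-1*0 - 1))))*(-25) = (7*(5 + ((6 + 5)/(0 - 1))² + 4*((6 + 5)/(0 - 1))))*(-25) = (7*(5 + (11/(-1))² + 4*(11/(-1))))*(-25) = (7*(5 + (11*(-1))² + 4*(11*(-1))))*(-25) = (7*(5 + (-11)² + 4*(-11)))*(-25) = (7*(5 + 121 - 44))*(-25) = (7*82)*(-25) = 574*(-25) = -14350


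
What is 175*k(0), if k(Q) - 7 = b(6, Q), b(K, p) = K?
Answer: 2275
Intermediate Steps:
k(Q) = 13 (k(Q) = 7 + 6 = 13)
175*k(0) = 175*13 = 2275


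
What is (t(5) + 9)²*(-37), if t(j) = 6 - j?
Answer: -3700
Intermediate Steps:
(t(5) + 9)²*(-37) = ((6 - 1*5) + 9)²*(-37) = ((6 - 5) + 9)²*(-37) = (1 + 9)²*(-37) = 10²*(-37) = 100*(-37) = -3700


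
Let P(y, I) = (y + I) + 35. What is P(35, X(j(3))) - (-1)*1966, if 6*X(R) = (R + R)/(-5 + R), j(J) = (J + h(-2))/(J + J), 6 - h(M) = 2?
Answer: 140477/69 ≈ 2035.9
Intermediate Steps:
h(M) = 4 (h(M) = 6 - 1*2 = 6 - 2 = 4)
j(J) = (4 + J)/(2*J) (j(J) = (J + 4)/(J + J) = (4 + J)/((2*J)) = (4 + J)*(1/(2*J)) = (4 + J)/(2*J))
X(R) = R/(3*(-5 + R)) (X(R) = ((R + R)/(-5 + R))/6 = ((2*R)/(-5 + R))/6 = (2*R/(-5 + R))/6 = R/(3*(-5 + R)))
P(y, I) = 35 + I + y (P(y, I) = (I + y) + 35 = 35 + I + y)
P(35, X(j(3))) - (-1)*1966 = (35 + ((1/2)*(4 + 3)/3)/(3*(-5 + (1/2)*(4 + 3)/3)) + 35) - (-1)*1966 = (35 + ((1/2)*(1/3)*7)/(3*(-5 + (1/2)*(1/3)*7)) + 35) - 1*(-1966) = (35 + (1/3)*(7/6)/(-5 + 7/6) + 35) + 1966 = (35 + (1/3)*(7/6)/(-23/6) + 35) + 1966 = (35 + (1/3)*(7/6)*(-6/23) + 35) + 1966 = (35 - 7/69 + 35) + 1966 = 4823/69 + 1966 = 140477/69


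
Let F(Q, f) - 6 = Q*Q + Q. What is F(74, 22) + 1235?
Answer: 6791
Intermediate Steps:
F(Q, f) = 6 + Q + Q² (F(Q, f) = 6 + (Q*Q + Q) = 6 + (Q² + Q) = 6 + (Q + Q²) = 6 + Q + Q²)
F(74, 22) + 1235 = (6 + 74 + 74²) + 1235 = (6 + 74 + 5476) + 1235 = 5556 + 1235 = 6791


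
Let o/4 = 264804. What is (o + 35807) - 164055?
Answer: 930968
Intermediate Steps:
o = 1059216 (o = 4*264804 = 1059216)
(o + 35807) - 164055 = (1059216 + 35807) - 164055 = 1095023 - 164055 = 930968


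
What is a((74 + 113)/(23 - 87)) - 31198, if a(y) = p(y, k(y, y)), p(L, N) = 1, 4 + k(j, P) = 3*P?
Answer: -31197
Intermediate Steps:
k(j, P) = -4 + 3*P
a(y) = 1
a((74 + 113)/(23 - 87)) - 31198 = 1 - 31198 = -31197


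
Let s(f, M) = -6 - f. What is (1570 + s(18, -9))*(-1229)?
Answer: -1900034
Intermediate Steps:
(1570 + s(18, -9))*(-1229) = (1570 + (-6 - 1*18))*(-1229) = (1570 + (-6 - 18))*(-1229) = (1570 - 24)*(-1229) = 1546*(-1229) = -1900034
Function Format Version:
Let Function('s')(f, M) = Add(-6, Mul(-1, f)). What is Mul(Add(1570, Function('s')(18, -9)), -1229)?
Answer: -1900034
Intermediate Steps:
Mul(Add(1570, Function('s')(18, -9)), -1229) = Mul(Add(1570, Add(-6, Mul(-1, 18))), -1229) = Mul(Add(1570, Add(-6, -18)), -1229) = Mul(Add(1570, -24), -1229) = Mul(1546, -1229) = -1900034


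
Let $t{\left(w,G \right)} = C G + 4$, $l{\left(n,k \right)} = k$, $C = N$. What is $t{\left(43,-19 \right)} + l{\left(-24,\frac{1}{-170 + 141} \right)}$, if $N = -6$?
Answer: $\frac{3421}{29} \approx 117.97$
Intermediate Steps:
$C = -6$
$t{\left(w,G \right)} = 4 - 6 G$ ($t{\left(w,G \right)} = - 6 G + 4 = 4 - 6 G$)
$t{\left(43,-19 \right)} + l{\left(-24,\frac{1}{-170 + 141} \right)} = \left(4 - -114\right) + \frac{1}{-170 + 141} = \left(4 + 114\right) + \frac{1}{-29} = 118 - \frac{1}{29} = \frac{3421}{29}$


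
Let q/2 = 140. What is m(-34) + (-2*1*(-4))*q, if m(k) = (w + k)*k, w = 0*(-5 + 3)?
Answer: 3396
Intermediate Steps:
q = 280 (q = 2*140 = 280)
w = 0 (w = 0*(-2) = 0)
m(k) = k² (m(k) = (0 + k)*k = k*k = k²)
m(-34) + (-2*1*(-4))*q = (-34)² + (-2*1*(-4))*280 = 1156 - 2*(-4)*280 = 1156 + 8*280 = 1156 + 2240 = 3396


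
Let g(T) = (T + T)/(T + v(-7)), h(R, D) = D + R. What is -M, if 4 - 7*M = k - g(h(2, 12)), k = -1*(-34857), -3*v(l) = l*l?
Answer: 34865/7 ≈ 4980.7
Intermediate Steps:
v(l) = -l²/3 (v(l) = -l*l/3 = -l²/3)
k = 34857
g(T) = 2*T/(-49/3 + T) (g(T) = (T + T)/(T - ⅓*(-7)²) = (2*T)/(T - ⅓*49) = (2*T)/(T - 49/3) = (2*T)/(-49/3 + T) = 2*T/(-49/3 + T))
M = -34865/7 (M = 4/7 - (34857 - 6*(12 + 2)/(-49 + 3*(12 + 2)))/7 = 4/7 - (34857 - 6*14/(-49 + 3*14))/7 = 4/7 - (34857 - 6*14/(-49 + 42))/7 = 4/7 - (34857 - 6*14/(-7))/7 = 4/7 - (34857 - 6*14*(-1)/7)/7 = 4/7 - (34857 - 1*(-12))/7 = 4/7 - (34857 + 12)/7 = 4/7 - ⅐*34869 = 4/7 - 34869/7 = -34865/7 ≈ -4980.7)
-M = -1*(-34865/7) = 34865/7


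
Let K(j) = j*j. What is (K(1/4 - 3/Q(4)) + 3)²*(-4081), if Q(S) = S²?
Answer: -2413344241/65536 ≈ -36825.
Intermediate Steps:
K(j) = j²
(K(1/4 - 3/Q(4)) + 3)²*(-4081) = ((1/4 - 3/(4²))² + 3)²*(-4081) = ((1*(¼) - 3/16)² + 3)²*(-4081) = ((¼ - 3*1/16)² + 3)²*(-4081) = ((¼ - 3/16)² + 3)²*(-4081) = ((1/16)² + 3)²*(-4081) = (1/256 + 3)²*(-4081) = (769/256)²*(-4081) = (591361/65536)*(-4081) = -2413344241/65536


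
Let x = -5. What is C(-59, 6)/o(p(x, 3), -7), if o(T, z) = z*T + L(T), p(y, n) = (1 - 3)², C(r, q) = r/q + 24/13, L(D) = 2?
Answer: 623/2028 ≈ 0.30720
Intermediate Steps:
C(r, q) = 24/13 + r/q (C(r, q) = r/q + 24*(1/13) = r/q + 24/13 = 24/13 + r/q)
p(y, n) = 4 (p(y, n) = (-2)² = 4)
o(T, z) = 2 + T*z (o(T, z) = z*T + 2 = T*z + 2 = 2 + T*z)
C(-59, 6)/o(p(x, 3), -7) = (24/13 - 59/6)/(2 + 4*(-7)) = (24/13 - 59*⅙)/(2 - 28) = (24/13 - 59/6)/(-26) = -623/78*(-1/26) = 623/2028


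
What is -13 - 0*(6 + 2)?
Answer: -13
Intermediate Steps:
-13 - 0*(6 + 2) = -13 - 0*8 = -13 - 6*0 = -13 + 0 = -13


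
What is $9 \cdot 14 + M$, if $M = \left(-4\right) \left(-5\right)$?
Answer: $146$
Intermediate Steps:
$M = 20$
$9 \cdot 14 + M = 9 \cdot 14 + 20 = 126 + 20 = 146$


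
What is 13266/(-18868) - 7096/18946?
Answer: -96306241/89368282 ≈ -1.0776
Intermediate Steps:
13266/(-18868) - 7096/18946 = 13266*(-1/18868) - 7096*1/18946 = -6633/9434 - 3548/9473 = -96306241/89368282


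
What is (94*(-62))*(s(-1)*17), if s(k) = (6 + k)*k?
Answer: 495380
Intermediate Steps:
s(k) = k*(6 + k)
(94*(-62))*(s(-1)*17) = (94*(-62))*(-(6 - 1)*17) = -5828*(-1*5)*17 = -(-29140)*17 = -5828*(-85) = 495380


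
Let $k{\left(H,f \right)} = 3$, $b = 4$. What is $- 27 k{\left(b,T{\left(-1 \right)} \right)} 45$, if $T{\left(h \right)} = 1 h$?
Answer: $-3645$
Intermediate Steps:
$T{\left(h \right)} = h$
$- 27 k{\left(b,T{\left(-1 \right)} \right)} 45 = \left(-27\right) 3 \cdot 45 = \left(-81\right) 45 = -3645$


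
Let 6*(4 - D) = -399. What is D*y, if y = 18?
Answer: 1269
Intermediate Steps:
D = 141/2 (D = 4 - 1/6*(-399) = 4 + 133/2 = 141/2 ≈ 70.500)
D*y = (141/2)*18 = 1269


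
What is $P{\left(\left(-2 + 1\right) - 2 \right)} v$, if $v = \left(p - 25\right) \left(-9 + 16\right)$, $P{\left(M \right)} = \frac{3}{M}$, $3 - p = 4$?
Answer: $182$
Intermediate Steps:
$p = -1$ ($p = 3 - 4 = -1$)
$v = -182$ ($v = \left(-1 - 25\right) \left(-9 + 16\right) = \left(-26\right) 7 = -182$)
$P{\left(\left(-2 + 1\right) - 2 \right)} v = \frac{3}{\left(-2 + 1\right) - 2} \left(-182\right) = \frac{3}{-1 - 2} \left(-182\right) = \frac{3}{-3} \left(-182\right) = 3 \left(- \frac{1}{3}\right) \left(-182\right) = \left(-1\right) \left(-182\right) = 182$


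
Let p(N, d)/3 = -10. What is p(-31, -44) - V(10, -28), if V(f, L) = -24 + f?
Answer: -16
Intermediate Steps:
p(N, d) = -30 (p(N, d) = 3*(-10) = -30)
p(-31, -44) - V(10, -28) = -30 - (-24 + 10) = -30 - 1*(-14) = -30 + 14 = -16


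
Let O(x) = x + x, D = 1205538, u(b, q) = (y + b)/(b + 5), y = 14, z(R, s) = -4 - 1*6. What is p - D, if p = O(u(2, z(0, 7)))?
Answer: -8438734/7 ≈ -1.2055e+6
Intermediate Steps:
z(R, s) = -10 (z(R, s) = -4 - 6 = -10)
u(b, q) = (14 + b)/(5 + b) (u(b, q) = (14 + b)/(b + 5) = (14 + b)/(5 + b))
O(x) = 2*x
p = 32/7 (p = 2*((14 + 2)/(5 + 2)) = 2*(16/7) = 32/7 ≈ 4.5714)
p - D = 32/7 - 1*1205538 = 32/7 - 1205538 = -8438734/7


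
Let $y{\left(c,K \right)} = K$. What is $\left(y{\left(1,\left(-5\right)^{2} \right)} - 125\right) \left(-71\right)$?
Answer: $7100$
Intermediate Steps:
$\left(y{\left(1,\left(-5\right)^{2} \right)} - 125\right) \left(-71\right) = \left(\left(-5\right)^{2} - 125\right) \left(-71\right) = \left(25 - 125\right) \left(-71\right) = \left(-100\right) \left(-71\right) = 7100$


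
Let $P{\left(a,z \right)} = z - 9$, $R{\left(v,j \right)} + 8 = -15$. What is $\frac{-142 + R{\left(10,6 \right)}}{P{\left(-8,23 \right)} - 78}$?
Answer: $\frac{165}{64} \approx 2.5781$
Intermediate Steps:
$R{\left(v,j \right)} = -23$ ($R{\left(v,j \right)} = -8 - 15 = -23$)
$P{\left(a,z \right)} = -9 + z$
$\frac{-142 + R{\left(10,6 \right)}}{P{\left(-8,23 \right)} - 78} = \frac{-142 - 23}{\left(-9 + 23\right) - 78} = - \frac{165}{14 - 78} = - \frac{165}{-64} = \left(-165\right) \left(- \frac{1}{64}\right) = \frac{165}{64}$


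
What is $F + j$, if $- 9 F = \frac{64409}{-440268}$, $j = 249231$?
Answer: $\frac{987555969581}{3962412} \approx 2.4923 \cdot 10^{5}$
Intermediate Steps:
$F = \frac{64409}{3962412}$ ($F = - \frac{64409 \frac{1}{-440268}}{9} = - \frac{64409 \left(- \frac{1}{440268}\right)}{9} = \left(- \frac{1}{9}\right) \left(- \frac{64409}{440268}\right) = \frac{64409}{3962412} \approx 0.016255$)
$F + j = \frac{64409}{3962412} + 249231 = \frac{987555969581}{3962412}$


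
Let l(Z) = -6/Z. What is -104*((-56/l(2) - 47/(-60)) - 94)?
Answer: 38766/5 ≈ 7753.2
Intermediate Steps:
-104*((-56/l(2) - 47/(-60)) - 94) = -104*((-56/((-6/2)) - 47/(-60)) - 94) = -104*((-56/((-6*1/2)) - 47*(-1/60)) - 94) = -104*((-56/(-3) + 47/60) - 94) = -104*((-56*(-1/3) + 47/60) - 94) = -104*((56/3 + 47/60) - 94) = -104*(389/20 - 94) = -104*(-1491/20) = 38766/5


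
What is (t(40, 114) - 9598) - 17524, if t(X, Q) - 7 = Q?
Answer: -27001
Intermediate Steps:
t(X, Q) = 7 + Q
(t(40, 114) - 9598) - 17524 = ((7 + 114) - 9598) - 17524 = (121 - 9598) - 17524 = -9477 - 17524 = -27001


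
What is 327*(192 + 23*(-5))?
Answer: 25179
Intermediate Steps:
327*(192 + 23*(-5)) = 327*(192 - 115) = 327*77 = 25179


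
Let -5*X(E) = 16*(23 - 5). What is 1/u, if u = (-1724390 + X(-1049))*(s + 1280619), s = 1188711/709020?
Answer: -196950/434937142519919981 ≈ -4.5282e-13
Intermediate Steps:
X(E) = -288/5 (X(E) = -16*(23 - 5)/5 = -16*18/5 = -⅕*288 = -288/5)
s = 132079/78780 (s = 1188711*(1/709020) = 132079/78780 ≈ 1.6766)
u = -434937142519919981/196950 (u = (-1724390 - 288/5)*(132079/78780 + 1280619) = -8622238/5*100887296899/78780 = -434937142519919981/196950 ≈ -2.2084e+12)
1/u = 1/(-434937142519919981/196950) = -196950/434937142519919981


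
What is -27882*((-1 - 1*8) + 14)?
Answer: -139410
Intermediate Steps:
-27882*((-1 - 1*8) + 14) = -27882*((-1 - 8) + 14) = -27882*(-9 + 14) = -27882*5 = -3098*45 = -139410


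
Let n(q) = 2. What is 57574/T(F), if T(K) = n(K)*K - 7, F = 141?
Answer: 5234/25 ≈ 209.36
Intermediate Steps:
T(K) = -7 + 2*K (T(K) = 2*K - 7 = -7 + 2*K)
57574/T(F) = 57574/(-7 + 2*141) = 57574/(-7 + 282) = 57574/275 = 57574*(1/275) = 5234/25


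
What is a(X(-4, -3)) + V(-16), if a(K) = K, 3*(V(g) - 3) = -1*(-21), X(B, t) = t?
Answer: 7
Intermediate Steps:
V(g) = 10 (V(g) = 3 + (-1*(-21))/3 = 3 + (1/3)*21 = 3 + 7 = 10)
a(X(-4, -3)) + V(-16) = -3 + 10 = 7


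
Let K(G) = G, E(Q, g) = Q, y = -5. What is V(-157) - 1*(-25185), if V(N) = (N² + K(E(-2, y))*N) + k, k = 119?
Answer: 50267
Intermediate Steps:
V(N) = 119 + N² - 2*N (V(N) = (N² - 2*N) + 119 = 119 + N² - 2*N)
V(-157) - 1*(-25185) = (119 + (-157)² - 2*(-157)) - 1*(-25185) = (119 + 24649 + 314) + 25185 = 25082 + 25185 = 50267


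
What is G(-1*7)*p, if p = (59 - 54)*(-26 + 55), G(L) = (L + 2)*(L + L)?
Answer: 10150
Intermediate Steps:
G(L) = 2*L*(2 + L) (G(L) = (2 + L)*(2*L) = 2*L*(2 + L))
p = 145 (p = 5*29 = 145)
G(-1*7)*p = (2*(-1*7)*(2 - 1*7))*145 = (2*(-7)*(2 - 7))*145 = (2*(-7)*(-5))*145 = 70*145 = 10150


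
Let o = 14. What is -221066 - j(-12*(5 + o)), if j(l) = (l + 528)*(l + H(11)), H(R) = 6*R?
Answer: -172466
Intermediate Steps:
j(l) = (66 + l)*(528 + l) (j(l) = (l + 528)*(l + 6*11) = (528 + l)*(l + 66) = (528 + l)*(66 + l) = (66 + l)*(528 + l))
-221066 - j(-12*(5 + o)) = -221066 - (34848 + (-12*(5 + 14))² + 594*(-12*(5 + 14))) = -221066 - (34848 + (-12*19)² + 594*(-12*19)) = -221066 - (34848 + (-228)² + 594*(-228)) = -221066 - (34848 + 51984 - 135432) = -221066 - 1*(-48600) = -221066 + 48600 = -172466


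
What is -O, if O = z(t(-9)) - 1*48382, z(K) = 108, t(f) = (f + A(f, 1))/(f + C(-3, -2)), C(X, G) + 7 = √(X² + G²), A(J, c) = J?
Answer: 48274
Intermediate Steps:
C(X, G) = -7 + √(G² + X²) (C(X, G) = -7 + √(X² + G²) = -7 + √(G² + X²))
t(f) = 2*f/(-7 + f + √13) (t(f) = (f + f)/(f + (-7 + √((-2)² + (-3)²))) = (2*f)/(f + (-7 + √(4 + 9))) = (2*f)/(f + (-7 + √13)) = (2*f)/(-7 + f + √13) = 2*f/(-7 + f + √13))
O = -48274 (O = 108 - 1*48382 = 108 - 48382 = -48274)
-O = -1*(-48274) = 48274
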